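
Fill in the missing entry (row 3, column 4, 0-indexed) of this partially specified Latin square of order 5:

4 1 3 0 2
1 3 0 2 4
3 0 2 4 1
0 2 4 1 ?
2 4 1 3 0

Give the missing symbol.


Row 3 contains symbols [0, 1, 2, 4] — missing [3].
Column 4 contains symbols [0, 1, 2, 4] — missing [3].
The missing symbol must appear in both missing sets; intersection = [3].
Therefore the hidden value is 3.

Missing value = 3.


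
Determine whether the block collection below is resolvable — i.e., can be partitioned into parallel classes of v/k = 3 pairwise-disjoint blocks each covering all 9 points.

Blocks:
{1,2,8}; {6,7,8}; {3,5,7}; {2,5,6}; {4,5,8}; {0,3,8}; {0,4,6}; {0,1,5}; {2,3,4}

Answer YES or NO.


v = 9, block size k = 3, number of blocks = 9.
For resolvability, blocks must partition into parallel classes of size v/k = 3.
Total blocks must therefore be a multiple of 3: 9 = 3·3 + 0 ⇒ divisible ✓.
Consider block {2,5,6}. The only other block(s) in the collection disjoint from it are {0,3,8} — just 1 block(s). Any parallel class containing {2,5,6} would need 2 other blocks each disjoint from it, so no parallel class of size 3 can contain {2,5,6}.
Since every block must belong to some parallel class in a resolution, the collection cannot be partitioned into parallel classes.
Resolvable? NO.

NO


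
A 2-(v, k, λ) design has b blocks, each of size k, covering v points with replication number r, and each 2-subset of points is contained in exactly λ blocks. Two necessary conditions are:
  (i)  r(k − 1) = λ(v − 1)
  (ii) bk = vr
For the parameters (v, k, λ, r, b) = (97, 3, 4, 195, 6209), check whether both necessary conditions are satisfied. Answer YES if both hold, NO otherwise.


Condition (i): r(k − 1) = 195·2 = 390; λ(v − 1) = 4·96 = 384. Match? NO.
Condition (ii): bk = 6209·3 = 18627; vr = 97·195 = 18915. Match? NO.
Both conditions hold? NO.

NO


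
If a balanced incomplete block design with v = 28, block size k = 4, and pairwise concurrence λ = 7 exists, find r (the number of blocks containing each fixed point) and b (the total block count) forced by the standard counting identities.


Any 2-(v, k, λ) BIBD satisfies two necessary conditions:
  (i)  Each point sits in r blocks, and counting incidences through any fixed point gives r(k − 1) = λ(v − 1), so r = λ(v − 1)/(k − 1).
  (ii) Total incidences bk = vr, so b = vr/k.
Step 1: r = λ(v − 1)/(k − 1) = 7·(28 − 1)/(4 − 1) = 7·27/3 = 189/3 = 63.
Step 2: b = vr/k = 28·63/4 = 1764/4 = 441.
Check integrality: r = 63 ∈ Z ✓, b = 441 ∈ Z ✓.
(These identities are necessary conditions: they determine r and b for any design with these parameters, but do not by themselves prove that one exists.)

r = 63, b = 441.


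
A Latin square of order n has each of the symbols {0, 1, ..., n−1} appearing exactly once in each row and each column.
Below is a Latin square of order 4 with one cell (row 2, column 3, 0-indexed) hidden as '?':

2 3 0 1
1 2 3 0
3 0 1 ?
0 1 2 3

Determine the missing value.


Row 2 contains symbols [0, 1, 3] — missing [2].
Column 3 contains symbols [0, 1, 3] — missing [2].
The missing symbol must appear in both missing sets; intersection = [2].
Therefore the hidden value is 2.

Missing value = 2.


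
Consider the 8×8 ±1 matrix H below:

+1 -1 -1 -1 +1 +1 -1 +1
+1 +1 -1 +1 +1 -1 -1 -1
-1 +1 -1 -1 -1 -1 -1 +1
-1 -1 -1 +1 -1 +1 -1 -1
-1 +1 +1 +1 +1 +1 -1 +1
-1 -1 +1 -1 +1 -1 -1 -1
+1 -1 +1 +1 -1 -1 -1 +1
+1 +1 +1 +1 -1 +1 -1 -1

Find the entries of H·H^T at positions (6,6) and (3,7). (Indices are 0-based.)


Row 3 of H: [-1, -1, -1, 1, -1, 1, -1, -1].
Row 6 of H: [1, -1, 1, 1, -1, -1, -1, 1].
Row 7 of H: [1, 1, 1, 1, -1, 1, -1, -1].
(H·H^T)[6][6] = Σ_j H[6][j]·H[6][j] = (1)² + (-1)² + (1)² + (1)² + (-1)² + (-1)² + (-1)² + (1)² = 1 + 1 + 1 + 1 + 1 + 1 + 1 + 1 = 8.
(H·H^T)[3][7] = Σ_j H[3][j]·H[7][j] = (-1)·(1) + (-1)·(1) + (-1)·(1) + (1)·(1) + (-1)·(-1) + (1)·(1) + (-1)·(-1) + (-1)·(-1) = -1 + -1 + -1 + 1 + 1 + 1 + 1 + 1 = 2.
Rows 3 and 7 are not orthogonal (dot product = 2 ≠ 0), so H is not a Hadamard matrix.

(6,6) entry = 8; (3,7) entry = 2.


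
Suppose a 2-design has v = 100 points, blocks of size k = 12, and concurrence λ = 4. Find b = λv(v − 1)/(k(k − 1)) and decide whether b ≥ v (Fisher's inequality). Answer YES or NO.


b = λv(v − 1)/(k(k − 1)) = 4·100·99/(12·11) = 39600/132 = 300.
Compare with v = 100: b ≥ v, so Fisher's inequality holds.

YES


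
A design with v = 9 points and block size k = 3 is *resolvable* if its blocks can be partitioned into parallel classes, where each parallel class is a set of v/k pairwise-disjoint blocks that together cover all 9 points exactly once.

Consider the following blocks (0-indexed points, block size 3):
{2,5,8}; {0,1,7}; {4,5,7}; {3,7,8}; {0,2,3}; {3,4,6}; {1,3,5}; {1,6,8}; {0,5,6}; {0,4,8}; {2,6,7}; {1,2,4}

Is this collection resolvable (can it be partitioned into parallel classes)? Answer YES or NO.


v = 9, block size k = 3, number of blocks = 12.
For resolvability, blocks must partition into parallel classes of size v/k = 3.
Total blocks must therefore be a multiple of 3: 12 = 3·4 + 0 ⇒ divisible ✓.
Greedy packing gives 4 candidate class(es). Each should be a full parallel class (size 3, covers all 9 points).
  Class 1 (3 blocks): {2,5,8}; {0,1,7}; {3,4,6}. Points covered: [0, 1, 2, 3, 4, 5, 6, 7, 8].
  Class 2 (3 blocks): {4,5,7}; {0,2,3}; {1,6,8}. Points covered: [0, 1, 2, 3, 4, 5, 6, 7, 8].
  Class 3 (3 blocks): {3,7,8}; {0,5,6}; {1,2,4}. Points covered: [0, 1, 2, 3, 4, 5, 6, 7, 8].
  Class 4 (3 blocks): {1,3,5}; {0,4,8}; {2,6,7}. Points covered: [0, 1, 2, 3, 4, 5, 6, 7, 8].
All classes full (size 3)? YES. All classes cover every point? YES.
Resolvable? YES.

YES


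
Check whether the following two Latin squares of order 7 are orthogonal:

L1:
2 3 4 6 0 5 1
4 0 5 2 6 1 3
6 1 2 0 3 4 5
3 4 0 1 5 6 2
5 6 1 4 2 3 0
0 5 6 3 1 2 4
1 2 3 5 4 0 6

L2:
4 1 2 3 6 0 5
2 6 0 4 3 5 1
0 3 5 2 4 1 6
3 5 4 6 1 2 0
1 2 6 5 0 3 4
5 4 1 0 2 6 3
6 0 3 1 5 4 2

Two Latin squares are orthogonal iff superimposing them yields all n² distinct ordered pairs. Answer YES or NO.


Form the n² = 49 superimposed pairs (L1[i][j], L2[i][j]), row by row (rows and columns indexed from 0):
row 0: (2,4) (3,1) (4,2) (6,3) (0,6) (5,0) (1,5)
row 1: (4,2) (0,6) (5,0) (2,4) (6,3) (1,5) (3,1)
row 2: (6,0) (1,3) (2,5) (0,2) (3,4) (4,1) (5,6)
row 3: (3,3) (4,5) (0,4) (1,6) (5,1) (6,2) (2,0)
row 4: (5,1) (6,2) (1,6) (4,5) (2,0) (3,3) (0,4)
row 5: (0,5) (5,4) (6,1) (3,0) (1,2) (2,6) (4,3)
row 6: (1,6) (2,0) (3,3) (5,1) (4,5) (0,4) (6,2)
Orthogonality requires all 49 pairs distinct.
But the pair (4,2) repeats: cell (0,2) has L1 = 4, L2 = 2, and cell (1,0) has L1 = 4, L2 = 2.
A repeated pair means some other pair never occurs (only 28 distinct pairs out of 49), so the squares are not orthogonal.
Conclusion: NO.

NO


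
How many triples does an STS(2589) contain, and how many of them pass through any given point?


An STS(v) is a 2-(v, 3, 1) BIBD: block size k = 3, λ = 1.
Replication: r(k − 1) = λ(v − 1) ⇒ r·2 = 2589 − 1 = 2588 ⇒ r = 1294.
Block count: bk = vr ⇒ b·3 = 2589·1294 = 3350166 ⇒ b = 1116722.
(Check via b = v(v − 1)/6 = 2589·2588/6 = 6700332/6 = 1116722.)

r = 1294, b = 1116722.


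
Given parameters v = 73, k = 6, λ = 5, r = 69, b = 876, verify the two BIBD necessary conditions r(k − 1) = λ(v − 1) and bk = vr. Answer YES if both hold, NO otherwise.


Condition (i): r(k − 1) = 69·5 = 345; λ(v − 1) = 5·72 = 360. Match? NO.
Condition (ii): bk = 876·6 = 5256; vr = 73·69 = 5037. Match? NO.
Both conditions hold? NO.

NO


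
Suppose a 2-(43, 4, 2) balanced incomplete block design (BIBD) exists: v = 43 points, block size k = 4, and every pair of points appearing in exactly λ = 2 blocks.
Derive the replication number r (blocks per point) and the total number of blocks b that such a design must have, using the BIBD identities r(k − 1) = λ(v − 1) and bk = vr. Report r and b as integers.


Any 2-(v, k, λ) BIBD satisfies two necessary conditions:
  (i)  Each point sits in r blocks, and counting incidences through any fixed point gives r(k − 1) = λ(v − 1), so r = λ(v − 1)/(k − 1).
  (ii) Total incidences bk = vr, so b = vr/k.
Step 1: r = λ(v − 1)/(k − 1) = 2·(43 − 1)/(4 − 1) = 2·42/3 = 84/3 = 28.
Step 2: b = vr/k = 43·28/4 = 1204/4 = 301.
Check integrality: r = 28 ∈ Z ✓, b = 301 ∈ Z ✓.
(These identities are necessary conditions: they determine r and b for any design with these parameters, but do not by themselves prove that one exists.)

r = 28, b = 301.


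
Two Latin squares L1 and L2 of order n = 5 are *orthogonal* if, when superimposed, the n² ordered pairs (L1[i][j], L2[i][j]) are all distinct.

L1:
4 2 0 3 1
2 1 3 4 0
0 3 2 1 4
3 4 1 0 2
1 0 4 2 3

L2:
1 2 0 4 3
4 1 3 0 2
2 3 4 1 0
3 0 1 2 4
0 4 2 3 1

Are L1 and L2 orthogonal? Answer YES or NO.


Form the n² = 25 superimposed pairs (L1[i][j], L2[i][j]), row by row (rows and columns indexed from 0):
row 0: (4,1) (2,2) (0,0) (3,4) (1,3)
row 1: (2,4) (1,1) (3,3) (4,0) (0,2)
row 2: (0,2) (3,3) (2,4) (1,1) (4,0)
row 3: (3,3) (4,0) (1,1) (0,2) (2,4)
row 4: (1,0) (0,4) (4,2) (2,3) (3,1)
Orthogonality requires all 25 pairs distinct.
But the pair (0,2) repeats: cell (1,4) has L1 = 0, L2 = 2, and cell (2,0) has L1 = 0, L2 = 2.
A repeated pair means some other pair never occurs (only 15 distinct pairs out of 25), so the squares are not orthogonal.
Conclusion: NO.

NO


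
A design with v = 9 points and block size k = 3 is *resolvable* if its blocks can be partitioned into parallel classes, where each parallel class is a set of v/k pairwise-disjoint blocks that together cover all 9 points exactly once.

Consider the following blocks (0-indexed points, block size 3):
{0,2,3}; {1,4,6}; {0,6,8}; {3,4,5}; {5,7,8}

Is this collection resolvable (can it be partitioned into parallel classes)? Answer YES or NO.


v = 9, block size k = 3, number of blocks = 5.
For resolvability, blocks must partition into parallel classes of size v/k = 3.
Total blocks must therefore be a multiple of 3: 5 = 3·1 + 2 ⇒ not divisible ✗.
Resolvable? NO.

NO


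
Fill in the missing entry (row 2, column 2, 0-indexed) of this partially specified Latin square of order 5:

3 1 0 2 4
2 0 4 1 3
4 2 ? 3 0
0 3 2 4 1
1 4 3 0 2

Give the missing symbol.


Row 2 contains symbols [0, 2, 3, 4] — missing [1].
Column 2 contains symbols [0, 2, 3, 4] — missing [1].
The missing symbol must appear in both missing sets; intersection = [1].
Therefore the hidden value is 1.

Missing value = 1.


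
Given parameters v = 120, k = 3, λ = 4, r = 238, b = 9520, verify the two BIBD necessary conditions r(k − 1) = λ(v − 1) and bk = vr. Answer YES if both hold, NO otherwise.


Condition (i): r(k − 1) = 238·2 = 476; λ(v − 1) = 4·119 = 476. Match? YES.
Condition (ii): bk = 9520·3 = 28560; vr = 120·238 = 28560. Match? YES.
Both conditions hold? YES.

YES


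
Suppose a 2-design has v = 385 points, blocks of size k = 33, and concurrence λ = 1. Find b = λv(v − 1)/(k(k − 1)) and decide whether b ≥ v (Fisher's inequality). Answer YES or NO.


b = λv(v − 1)/(k(k − 1)) = 1·385·384/(33·32) = 147840/1056 = 140.
Compare with v = 385: b < v, so Fisher's inequality fails.

NO


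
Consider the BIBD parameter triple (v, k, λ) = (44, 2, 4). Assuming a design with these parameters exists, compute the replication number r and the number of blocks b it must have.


Any 2-(v, k, λ) BIBD satisfies two necessary conditions:
  (i)  Each point sits in r blocks, and counting incidences through any fixed point gives r(k − 1) = λ(v − 1), so r = λ(v − 1)/(k − 1).
  (ii) Total incidences bk = vr, so b = vr/k.
Step 1: r = λ(v − 1)/(k − 1) = 4·(44 − 1)/(2 − 1) = 4·43/1 = 172/1 = 172.
Step 2: b = vr/k = 44·172/2 = 7568/2 = 3784.
Check integrality: r = 172 ∈ Z ✓, b = 3784 ∈ Z ✓.
(These identities are necessary conditions: they determine r and b for any design with these parameters, but do not by themselves prove that one exists.)

r = 172, b = 3784.


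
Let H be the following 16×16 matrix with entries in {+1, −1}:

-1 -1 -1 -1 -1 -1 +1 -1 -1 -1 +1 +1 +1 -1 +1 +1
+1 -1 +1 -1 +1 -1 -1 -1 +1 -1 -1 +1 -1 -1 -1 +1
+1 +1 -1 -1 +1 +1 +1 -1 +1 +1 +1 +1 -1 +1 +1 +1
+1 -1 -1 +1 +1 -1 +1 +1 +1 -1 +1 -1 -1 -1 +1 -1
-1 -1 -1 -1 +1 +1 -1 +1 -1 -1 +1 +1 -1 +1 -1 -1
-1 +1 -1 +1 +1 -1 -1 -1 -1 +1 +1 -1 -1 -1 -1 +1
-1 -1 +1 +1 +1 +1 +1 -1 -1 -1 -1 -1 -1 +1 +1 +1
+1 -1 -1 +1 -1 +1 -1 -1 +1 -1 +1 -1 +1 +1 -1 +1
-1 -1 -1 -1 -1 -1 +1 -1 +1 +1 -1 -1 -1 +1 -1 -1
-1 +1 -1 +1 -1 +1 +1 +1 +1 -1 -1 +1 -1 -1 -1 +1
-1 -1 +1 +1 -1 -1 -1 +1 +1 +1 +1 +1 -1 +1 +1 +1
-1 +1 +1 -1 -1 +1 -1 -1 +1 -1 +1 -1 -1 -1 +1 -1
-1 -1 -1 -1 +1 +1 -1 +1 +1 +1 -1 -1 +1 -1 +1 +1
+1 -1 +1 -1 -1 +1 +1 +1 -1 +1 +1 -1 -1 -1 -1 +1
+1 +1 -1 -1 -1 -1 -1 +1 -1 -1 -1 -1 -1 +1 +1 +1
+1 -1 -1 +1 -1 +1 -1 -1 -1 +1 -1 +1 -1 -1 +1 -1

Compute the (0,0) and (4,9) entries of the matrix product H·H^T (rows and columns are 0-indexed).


Row 0 of H: [-1, -1, -1, -1, -1, -1, 1, -1, -1, -1, 1, 1, 1, -1, 1, 1].
Row 4 of H: [-1, -1, -1, -1, 1, 1, -1, 1, -1, -1, 1, 1, -1, 1, -1, -1].
Row 9 of H: [-1, 1, -1, 1, -1, 1, 1, 1, 1, -1, -1, 1, -1, -1, -1, 1].
(H·H^T)[0][0] = Σ_j H[0][j]·H[0][j] = (-1)² + (-1)² + (-1)² + (-1)² + (-1)² + (-1)² + (1)² + (-1)² + (-1)² + (-1)² + (1)² + (1)² + (1)² + (-1)² + (1)² + (1)² = 1 + 1 + 1 + 1 + 1 + 1 + 1 + 1 + 1 + 1 + 1 + 1 + 1 + 1 + 1 + 1 = 16.
(H·H^T)[4][9] = Σ_j H[4][j]·H[9][j] = (-1)·(-1) + (-1)·(1) + (-1)·(-1) + (-1)·(1) + (1)·(-1) + (1)·(1) + (-1)·(1) + (1)·(1) + (-1)·(1) + (-1)·(-1) + (1)·(-1) + (1)·(1) + (-1)·(-1) + (1)·(-1) + (-1)·(-1) + (-1)·(1) = 1 + -1 + 1 + -1 + -1 + 1 + -1 + 1 + -1 + 1 + -1 + 1 + 1 + -1 + 1 + -1 = 0.
So rows 4 and 9 are orthogonal; the diagonal entry equals n = 16.

(0,0) entry = 16; (4,9) entry = 0.


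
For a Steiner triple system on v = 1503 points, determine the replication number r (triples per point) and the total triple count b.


An STS(v) is a 2-(v, 3, 1) BIBD: block size k = 3, λ = 1.
Replication: r(k − 1) = λ(v − 1) ⇒ r·2 = 1503 − 1 = 1502 ⇒ r = 751.
Block count: bk = vr ⇒ b·3 = 1503·751 = 1128753 ⇒ b = 376251.
(Check via b = v(v − 1)/6 = 1503·1502/6 = 2257506/6 = 376251.)

r = 751, b = 376251.


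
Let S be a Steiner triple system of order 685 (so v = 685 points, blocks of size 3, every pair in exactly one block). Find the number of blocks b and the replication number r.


An STS(v) is a 2-(v, 3, 1) BIBD: block size k = 3, λ = 1.
Replication: r(k − 1) = λ(v − 1) ⇒ r·2 = 685 − 1 = 684 ⇒ r = 342.
Block count: bk = vr ⇒ b·3 = 685·342 = 234270 ⇒ b = 78090.
(Check via b = v(v − 1)/6 = 685·684/6 = 468540/6 = 78090.)

r = 342, b = 78090.


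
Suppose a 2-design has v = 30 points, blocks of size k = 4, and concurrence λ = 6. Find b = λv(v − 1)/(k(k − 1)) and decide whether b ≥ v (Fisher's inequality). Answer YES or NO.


b = λv(v − 1)/(k(k − 1)) = 6·30·29/(4·3) = 5220/12 = 435.
Compare with v = 30: b ≥ v, so Fisher's inequality holds.

YES


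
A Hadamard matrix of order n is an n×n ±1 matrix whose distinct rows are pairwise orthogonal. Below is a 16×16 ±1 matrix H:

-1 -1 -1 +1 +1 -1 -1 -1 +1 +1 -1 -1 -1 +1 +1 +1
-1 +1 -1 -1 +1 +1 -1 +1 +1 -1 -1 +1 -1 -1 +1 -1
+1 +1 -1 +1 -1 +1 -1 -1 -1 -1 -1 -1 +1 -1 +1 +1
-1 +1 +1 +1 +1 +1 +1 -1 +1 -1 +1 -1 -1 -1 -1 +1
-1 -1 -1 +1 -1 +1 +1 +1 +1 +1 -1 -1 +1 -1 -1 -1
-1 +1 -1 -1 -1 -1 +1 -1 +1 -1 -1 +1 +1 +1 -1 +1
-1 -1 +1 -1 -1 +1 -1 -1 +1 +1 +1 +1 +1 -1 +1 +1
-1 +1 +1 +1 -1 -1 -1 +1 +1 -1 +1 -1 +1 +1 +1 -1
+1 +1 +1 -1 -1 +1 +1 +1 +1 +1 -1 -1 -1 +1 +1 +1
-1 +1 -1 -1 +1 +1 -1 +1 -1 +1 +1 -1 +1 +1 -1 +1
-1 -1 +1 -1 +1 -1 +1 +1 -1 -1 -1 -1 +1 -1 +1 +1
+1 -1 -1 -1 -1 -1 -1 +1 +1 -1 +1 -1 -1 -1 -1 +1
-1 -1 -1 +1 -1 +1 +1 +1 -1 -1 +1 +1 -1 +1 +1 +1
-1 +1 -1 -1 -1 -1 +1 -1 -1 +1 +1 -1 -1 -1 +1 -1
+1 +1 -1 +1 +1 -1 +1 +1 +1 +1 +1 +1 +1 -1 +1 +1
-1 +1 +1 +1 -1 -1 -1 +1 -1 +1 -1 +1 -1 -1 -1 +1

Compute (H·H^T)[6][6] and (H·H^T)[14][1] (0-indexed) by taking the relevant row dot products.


Row 1 of H: [-1, 1, -1, -1, 1, 1, -1, 1, 1, -1, -1, 1, -1, -1, 1, -1].
Row 6 of H: [-1, -1, 1, -1, -1, 1, -1, -1, 1, 1, 1, 1, 1, -1, 1, 1].
Row 14 of H: [1, 1, -1, 1, 1, -1, 1, 1, 1, 1, 1, 1, 1, -1, 1, 1].
(H·H^T)[6][6] = Σ_j H[6][j]·H[6][j] = (-1)² + (-1)² + (1)² + (-1)² + (-1)² + (1)² + (-1)² + (-1)² + (1)² + (1)² + (1)² + (1)² + (1)² + (-1)² + (1)² + (1)² = 1 + 1 + 1 + 1 + 1 + 1 + 1 + 1 + 1 + 1 + 1 + 1 + 1 + 1 + 1 + 1 = 16.
(H·H^T)[14][1] = Σ_j H[14][j]·H[1][j] = (1)·(-1) + (1)·(1) + (-1)·(-1) + (1)·(-1) + (1)·(1) + (-1)·(1) + (1)·(-1) + (1)·(1) + (1)·(1) + (1)·(-1) + (1)·(-1) + (1)·(1) + (1)·(-1) + (-1)·(-1) + (1)·(1) + (1)·(-1) = -1 + 1 + 1 + -1 + 1 + -1 + -1 + 1 + 1 + -1 + -1 + 1 + -1 + 1 + 1 + -1 = 0.
So rows 14 and 1 are orthogonal; the diagonal entry equals n = 16.

(6,6) entry = 16; (14,1) entry = 0.


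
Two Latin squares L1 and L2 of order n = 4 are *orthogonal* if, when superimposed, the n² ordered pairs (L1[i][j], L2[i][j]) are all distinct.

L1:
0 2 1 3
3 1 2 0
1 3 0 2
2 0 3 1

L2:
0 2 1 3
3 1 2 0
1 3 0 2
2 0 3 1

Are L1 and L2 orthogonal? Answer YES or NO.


Form the n² = 16 superimposed pairs (L1[i][j], L2[i][j]), row by row (rows and columns indexed from 0):
row 0: (0,0) (2,2) (1,1) (3,3)
row 1: (3,3) (1,1) (2,2) (0,0)
row 2: (1,1) (3,3) (0,0) (2,2)
row 3: (2,2) (0,0) (3,3) (1,1)
Orthogonality requires all 16 pairs distinct.
But the pair (3,3) repeats: cell (0,3) has L1 = 3, L2 = 3, and cell (1,0) has L1 = 3, L2 = 3.
A repeated pair means some other pair never occurs (only 4 distinct pairs out of 16), so the squares are not orthogonal.
Conclusion: NO.

NO


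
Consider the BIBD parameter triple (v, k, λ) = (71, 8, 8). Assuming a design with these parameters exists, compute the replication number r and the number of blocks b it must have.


Any 2-(v, k, λ) BIBD satisfies two necessary conditions:
  (i)  Each point sits in r blocks, and counting incidences through any fixed point gives r(k − 1) = λ(v − 1), so r = λ(v − 1)/(k − 1).
  (ii) Total incidences bk = vr, so b = vr/k.
Step 1: r = λ(v − 1)/(k − 1) = 8·(71 − 1)/(8 − 1) = 8·70/7 = 560/7 = 80.
Step 2: b = vr/k = 71·80/8 = 5680/8 = 710.
Check integrality: r = 80 ∈ Z ✓, b = 710 ∈ Z ✓.
(These identities are necessary conditions: they determine r and b for any design with these parameters, but do not by themselves prove that one exists.)

r = 80, b = 710.


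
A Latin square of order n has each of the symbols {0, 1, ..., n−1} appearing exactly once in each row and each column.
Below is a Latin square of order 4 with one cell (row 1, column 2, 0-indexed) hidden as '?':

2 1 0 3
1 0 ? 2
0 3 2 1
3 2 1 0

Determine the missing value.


Row 1 contains symbols [0, 1, 2] — missing [3].
Column 2 contains symbols [0, 1, 2] — missing [3].
The missing symbol must appear in both missing sets; intersection = [3].
Therefore the hidden value is 3.

Missing value = 3.


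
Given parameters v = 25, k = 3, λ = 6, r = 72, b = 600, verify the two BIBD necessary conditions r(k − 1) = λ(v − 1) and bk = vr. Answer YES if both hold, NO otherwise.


Condition (i): r(k − 1) = 72·2 = 144; λ(v − 1) = 6·24 = 144. Match? YES.
Condition (ii): bk = 600·3 = 1800; vr = 25·72 = 1800. Match? YES.
Both conditions hold? YES.

YES


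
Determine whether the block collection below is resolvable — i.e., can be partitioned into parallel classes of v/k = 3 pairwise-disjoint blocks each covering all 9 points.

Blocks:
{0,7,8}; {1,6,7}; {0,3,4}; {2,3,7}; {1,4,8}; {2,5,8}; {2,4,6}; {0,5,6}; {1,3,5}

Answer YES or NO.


v = 9, block size k = 3, number of blocks = 9.
For resolvability, blocks must partition into parallel classes of size v/k = 3.
Total blocks must therefore be a multiple of 3: 9 = 3·3 + 0 ⇒ divisible ✓.
Greedy packing gives 3 candidate class(es). Each should be a full parallel class (size 3, covers all 9 points).
  Class 1 (3 blocks): {0,7,8}; {2,4,6}; {1,3,5}. Points covered: [0, 1, 2, 3, 4, 5, 6, 7, 8].
  Class 2 (3 blocks): {1,6,7}; {0,3,4}; {2,5,8}. Points covered: [0, 1, 2, 3, 4, 5, 6, 7, 8].
  Class 3 (3 blocks): {2,3,7}; {1,4,8}; {0,5,6}. Points covered: [0, 1, 2, 3, 4, 5, 6, 7, 8].
All classes full (size 3)? YES. All classes cover every point? YES.
Resolvable? YES.

YES


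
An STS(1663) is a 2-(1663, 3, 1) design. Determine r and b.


An STS(v) is a 2-(v, 3, 1) BIBD: block size k = 3, λ = 1.
Replication: r(k − 1) = λ(v − 1) ⇒ r·2 = 1663 − 1 = 1662 ⇒ r = 831.
Block count: bk = vr ⇒ b·3 = 1663·831 = 1381953 ⇒ b = 460651.

r = 831, b = 460651.


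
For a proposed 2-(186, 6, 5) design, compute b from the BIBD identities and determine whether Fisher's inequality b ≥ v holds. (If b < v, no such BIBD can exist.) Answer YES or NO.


r = λ(v − 1)/(k − 1) = 5·185/5 = 185.
b = vr/k = 186·185/6 = 5735.
Fisher's inequality: b ≥ v ⇔ 5735 ≥ 186? YES.

YES


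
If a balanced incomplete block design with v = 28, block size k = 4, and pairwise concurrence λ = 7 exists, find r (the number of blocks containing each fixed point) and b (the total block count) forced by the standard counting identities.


Any 2-(v, k, λ) BIBD satisfies two necessary conditions:
  (i)  Each point sits in r blocks, and counting incidences through any fixed point gives r(k − 1) = λ(v − 1), so r = λ(v − 1)/(k − 1).
  (ii) Total incidences bk = vr, so b = vr/k.
Step 1: r = λ(v − 1)/(k − 1) = 7·(28 − 1)/(4 − 1) = 7·27/3 = 189/3 = 63.
Step 2: b = vr/k = 28·63/4 = 1764/4 = 441.
Check integrality: r = 63 ∈ Z ✓, b = 441 ∈ Z ✓.
(These identities are necessary conditions: they determine r and b for any design with these parameters, but do not by themselves prove that one exists.)

r = 63, b = 441.


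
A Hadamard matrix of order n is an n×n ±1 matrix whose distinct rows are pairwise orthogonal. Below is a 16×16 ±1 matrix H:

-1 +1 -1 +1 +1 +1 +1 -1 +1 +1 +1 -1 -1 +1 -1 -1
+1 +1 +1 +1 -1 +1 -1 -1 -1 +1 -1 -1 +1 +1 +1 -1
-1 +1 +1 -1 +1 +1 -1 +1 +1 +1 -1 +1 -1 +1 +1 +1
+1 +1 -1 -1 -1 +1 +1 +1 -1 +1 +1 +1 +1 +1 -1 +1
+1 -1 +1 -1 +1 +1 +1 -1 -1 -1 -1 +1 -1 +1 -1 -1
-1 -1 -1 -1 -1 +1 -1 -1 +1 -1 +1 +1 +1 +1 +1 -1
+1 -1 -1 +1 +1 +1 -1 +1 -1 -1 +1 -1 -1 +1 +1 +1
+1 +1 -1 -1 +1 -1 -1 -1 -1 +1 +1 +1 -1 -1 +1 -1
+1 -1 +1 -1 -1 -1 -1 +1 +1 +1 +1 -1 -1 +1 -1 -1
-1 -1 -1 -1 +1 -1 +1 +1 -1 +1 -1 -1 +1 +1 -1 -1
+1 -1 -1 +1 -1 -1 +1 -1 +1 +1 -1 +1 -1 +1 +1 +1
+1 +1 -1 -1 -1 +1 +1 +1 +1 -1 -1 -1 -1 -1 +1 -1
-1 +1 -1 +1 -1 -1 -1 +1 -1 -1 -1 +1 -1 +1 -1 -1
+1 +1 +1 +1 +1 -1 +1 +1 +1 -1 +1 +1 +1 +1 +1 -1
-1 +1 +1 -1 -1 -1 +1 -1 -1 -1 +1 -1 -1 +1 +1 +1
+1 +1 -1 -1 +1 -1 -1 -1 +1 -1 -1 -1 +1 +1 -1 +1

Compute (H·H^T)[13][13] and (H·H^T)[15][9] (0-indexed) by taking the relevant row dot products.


Row 9 of H: [-1, -1, -1, -1, 1, -1, 1, 1, -1, 1, -1, -1, 1, 1, -1, -1].
Row 13 of H: [1, 1, 1, 1, 1, -1, 1, 1, 1, -1, 1, 1, 1, 1, 1, -1].
Row 15 of H: [1, 1, -1, -1, 1, -1, -1, -1, 1, -1, -1, -1, 1, 1, -1, 1].
(H·H^T)[13][13] = Σ_j H[13][j]·H[13][j] = (1)² + (1)² + (1)² + (1)² + (1)² + (-1)² + (1)² + (1)² + (1)² + (-1)² + (1)² + (1)² + (1)² + (1)² + (1)² + (-1)² = 1 + 1 + 1 + 1 + 1 + 1 + 1 + 1 + 1 + 1 + 1 + 1 + 1 + 1 + 1 + 1 = 16.
(H·H^T)[15][9] = Σ_j H[15][j]·H[9][j] = (1)·(-1) + (1)·(-1) + (-1)·(-1) + (-1)·(-1) + (1)·(1) + (-1)·(-1) + (-1)·(1) + (-1)·(1) + (1)·(-1) + (-1)·(1) + (-1)·(-1) + (-1)·(-1) + (1)·(1) + (1)·(1) + (-1)·(-1) + (1)·(-1) = -1 + -1 + 1 + 1 + 1 + 1 + -1 + -1 + -1 + -1 + 1 + 1 + 1 + 1 + 1 + -1 = 2.
Rows 15 and 9 are not orthogonal (dot product = 2 ≠ 0), so H is not a Hadamard matrix.

(13,13) entry = 16; (15,9) entry = 2.


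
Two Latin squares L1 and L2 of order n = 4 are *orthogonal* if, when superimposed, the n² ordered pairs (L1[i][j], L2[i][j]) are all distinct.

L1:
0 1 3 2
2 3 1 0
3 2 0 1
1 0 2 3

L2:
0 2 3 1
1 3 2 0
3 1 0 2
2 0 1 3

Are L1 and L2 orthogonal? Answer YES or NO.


Form the n² = 16 superimposed pairs (L1[i][j], L2[i][j]), row by row (rows and columns indexed from 0):
row 0: (0,0) (1,2) (3,3) (2,1)
row 1: (2,1) (3,3) (1,2) (0,0)
row 2: (3,3) (2,1) (0,0) (1,2)
row 3: (1,2) (0,0) (2,1) (3,3)
Orthogonality requires all 16 pairs distinct.
But the pair (2,1) repeats: cell (0,3) has L1 = 2, L2 = 1, and cell (1,0) has L1 = 2, L2 = 1.
A repeated pair means some other pair never occurs (only 4 distinct pairs out of 16), so the squares are not orthogonal.
Conclusion: NO.

NO


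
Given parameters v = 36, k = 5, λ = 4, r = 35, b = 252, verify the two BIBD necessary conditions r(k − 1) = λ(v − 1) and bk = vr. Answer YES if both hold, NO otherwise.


Condition (i): r(k − 1) = 35·4 = 140; λ(v − 1) = 4·35 = 140. Match? YES.
Condition (ii): bk = 252·5 = 1260; vr = 36·35 = 1260. Match? YES.
Both conditions hold? YES.

YES


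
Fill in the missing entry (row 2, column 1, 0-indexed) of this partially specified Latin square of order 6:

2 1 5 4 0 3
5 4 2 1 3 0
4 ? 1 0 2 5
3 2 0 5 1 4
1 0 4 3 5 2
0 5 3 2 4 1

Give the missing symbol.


Row 2 contains symbols [0, 1, 2, 4, 5] — missing [3].
Column 1 contains symbols [0, 1, 2, 4, 5] — missing [3].
The missing symbol must appear in both missing sets; intersection = [3].
Therefore the hidden value is 3.

Missing value = 3.


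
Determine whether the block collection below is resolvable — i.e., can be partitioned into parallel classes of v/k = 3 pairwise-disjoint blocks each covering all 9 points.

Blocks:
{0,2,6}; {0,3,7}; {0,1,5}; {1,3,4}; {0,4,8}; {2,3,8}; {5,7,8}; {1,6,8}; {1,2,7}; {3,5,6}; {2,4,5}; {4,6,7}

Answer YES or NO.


v = 9, block size k = 3, number of blocks = 12.
For resolvability, blocks must partition into parallel classes of size v/k = 3.
Total blocks must therefore be a multiple of 3: 12 = 3·4 + 0 ⇒ divisible ✓.
Greedy packing gives 4 candidate class(es). Each should be a full parallel class (size 3, covers all 9 points).
  Class 1 (3 blocks): {0,2,6}; {1,3,4}; {5,7,8}. Points covered: [0, 1, 2, 3, 4, 5, 6, 7, 8].
  Class 2 (3 blocks): {0,3,7}; {1,6,8}; {2,4,5}. Points covered: [0, 1, 2, 3, 4, 5, 6, 7, 8].
  Class 3 (3 blocks): {0,1,5}; {2,3,8}; {4,6,7}. Points covered: [0, 1, 2, 3, 4, 5, 6, 7, 8].
  Class 4 (3 blocks): {0,4,8}; {1,2,7}; {3,5,6}. Points covered: [0, 1, 2, 3, 4, 5, 6, 7, 8].
All classes full (size 3)? YES. All classes cover every point? YES.
Resolvable? YES.

YES


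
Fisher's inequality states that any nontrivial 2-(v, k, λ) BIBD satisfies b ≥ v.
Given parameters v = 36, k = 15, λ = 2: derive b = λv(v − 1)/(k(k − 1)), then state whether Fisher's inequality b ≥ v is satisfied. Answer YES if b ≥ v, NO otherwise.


r = λ(v − 1)/(k − 1) = 2·35/14 = 5.
b = vr/k = 36·5/15 = 12.
Fisher's inequality: b ≥ v ⇔ 12 ≥ 36? NO.

NO


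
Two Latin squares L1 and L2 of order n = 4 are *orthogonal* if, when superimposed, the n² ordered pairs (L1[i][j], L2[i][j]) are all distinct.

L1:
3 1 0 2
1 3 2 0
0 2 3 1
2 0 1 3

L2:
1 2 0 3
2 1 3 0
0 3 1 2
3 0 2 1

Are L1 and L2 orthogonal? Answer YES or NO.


Form the n² = 16 superimposed pairs (L1[i][j], L2[i][j]), row by row (rows and columns indexed from 0):
row 0: (3,1) (1,2) (0,0) (2,3)
row 1: (1,2) (3,1) (2,3) (0,0)
row 2: (0,0) (2,3) (3,1) (1,2)
row 3: (2,3) (0,0) (1,2) (3,1)
Orthogonality requires all 16 pairs distinct.
But the pair (1,2) repeats: cell (0,1) has L1 = 1, L2 = 2, and cell (1,0) has L1 = 1, L2 = 2.
A repeated pair means some other pair never occurs (only 4 distinct pairs out of 16), so the squares are not orthogonal.
Conclusion: NO.

NO


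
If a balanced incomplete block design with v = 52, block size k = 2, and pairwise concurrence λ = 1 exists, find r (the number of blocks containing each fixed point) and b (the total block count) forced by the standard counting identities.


Any 2-(v, k, λ) BIBD satisfies two necessary conditions:
  (i)  Each point sits in r blocks, and counting incidences through any fixed point gives r(k − 1) = λ(v − 1), so r = λ(v − 1)/(k − 1).
  (ii) Total incidences bk = vr, so b = vr/k.
Step 1: r = λ(v − 1)/(k − 1) = 1·(52 − 1)/(2 − 1) = 1·51/1 = 51/1 = 51.
Step 2: b = vr/k = 52·51/2 = 2652/2 = 1326.
Check integrality: r = 51 ∈ Z ✓, b = 1326 ∈ Z ✓.
(These identities are necessary conditions: they determine r and b for any design with these parameters, but do not by themselves prove that one exists.)

r = 51, b = 1326.


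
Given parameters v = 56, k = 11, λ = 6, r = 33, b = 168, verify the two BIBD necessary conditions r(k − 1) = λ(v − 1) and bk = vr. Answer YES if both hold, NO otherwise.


Condition (i): r(k − 1) = 33·10 = 330; λ(v − 1) = 6·55 = 330. Match? YES.
Condition (ii): bk = 168·11 = 1848; vr = 56·33 = 1848. Match? YES.
Both conditions hold? YES.

YES


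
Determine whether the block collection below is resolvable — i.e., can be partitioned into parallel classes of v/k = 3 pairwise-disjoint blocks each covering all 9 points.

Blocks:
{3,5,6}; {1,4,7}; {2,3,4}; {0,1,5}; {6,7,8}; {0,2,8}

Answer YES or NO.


v = 9, block size k = 3, number of blocks = 6.
For resolvability, blocks must partition into parallel classes of size v/k = 3.
Total blocks must therefore be a multiple of 3: 6 = 3·2 + 0 ⇒ divisible ✓.
Greedy packing gives 2 candidate class(es). Each should be a full parallel class (size 3, covers all 9 points).
  Class 1 (3 blocks): {3,5,6}; {1,4,7}; {0,2,8}. Points covered: [0, 1, 2, 3, 4, 5, 6, 7, 8].
  Class 2 (3 blocks): {2,3,4}; {0,1,5}; {6,7,8}. Points covered: [0, 1, 2, 3, 4, 5, 6, 7, 8].
All classes full (size 3)? YES. All classes cover every point? YES.
Resolvable? YES.

YES


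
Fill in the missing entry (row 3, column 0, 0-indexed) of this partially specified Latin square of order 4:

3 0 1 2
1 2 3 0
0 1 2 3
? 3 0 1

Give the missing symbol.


Row 3 contains symbols [0, 1, 3] — missing [2].
Column 0 contains symbols [0, 1, 3] — missing [2].
The missing symbol must appear in both missing sets; intersection = [2].
Therefore the hidden value is 2.

Missing value = 2.


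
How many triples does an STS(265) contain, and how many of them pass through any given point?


An STS(v) is a 2-(v, 3, 1) BIBD: block size k = 3, λ = 1.
Replication: r(k − 1) = λ(v − 1) ⇒ r·2 = 265 − 1 = 264 ⇒ r = 132.
Block count: bk = vr ⇒ b·3 = 265·132 = 34980 ⇒ b = 11660.
(Check via b = v(v − 1)/6 = 265·264/6 = 69960/6 = 11660.)

r = 132, b = 11660.


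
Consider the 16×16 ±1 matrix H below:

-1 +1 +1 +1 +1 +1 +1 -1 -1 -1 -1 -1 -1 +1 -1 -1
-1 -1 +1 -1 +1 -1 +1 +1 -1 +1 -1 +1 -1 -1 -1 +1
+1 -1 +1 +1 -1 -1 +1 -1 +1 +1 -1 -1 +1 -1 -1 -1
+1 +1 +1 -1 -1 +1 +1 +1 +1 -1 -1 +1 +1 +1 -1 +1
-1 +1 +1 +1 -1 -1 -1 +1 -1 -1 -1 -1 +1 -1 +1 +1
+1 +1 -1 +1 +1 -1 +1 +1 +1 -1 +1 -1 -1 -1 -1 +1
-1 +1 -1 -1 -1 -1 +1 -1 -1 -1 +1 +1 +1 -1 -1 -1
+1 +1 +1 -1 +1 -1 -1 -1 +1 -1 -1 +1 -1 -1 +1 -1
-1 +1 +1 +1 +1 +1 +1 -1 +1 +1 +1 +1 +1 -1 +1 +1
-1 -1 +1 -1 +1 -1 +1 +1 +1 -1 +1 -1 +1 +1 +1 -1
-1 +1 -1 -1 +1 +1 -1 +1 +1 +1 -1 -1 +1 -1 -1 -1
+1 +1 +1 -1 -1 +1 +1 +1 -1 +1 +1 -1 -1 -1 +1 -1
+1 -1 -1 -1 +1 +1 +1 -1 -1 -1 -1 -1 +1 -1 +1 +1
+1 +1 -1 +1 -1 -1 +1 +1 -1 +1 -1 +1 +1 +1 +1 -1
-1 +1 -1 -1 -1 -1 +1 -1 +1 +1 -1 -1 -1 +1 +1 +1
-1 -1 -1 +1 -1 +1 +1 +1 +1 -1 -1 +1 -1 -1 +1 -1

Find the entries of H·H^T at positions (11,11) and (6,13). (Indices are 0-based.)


Row 6 of H: [-1, 1, -1, -1, -1, -1, 1, -1, -1, -1, 1, 1, 1, -1, -1, -1].
Row 11 of H: [1, 1, 1, -1, -1, 1, 1, 1, -1, 1, 1, -1, -1, -1, 1, -1].
Row 13 of H: [1, 1, -1, 1, -1, -1, 1, 1, -1, 1, -1, 1, 1, 1, 1, -1].
(H·H^T)[11][11] = Σ_j H[11][j]·H[11][j] = (1)² + (1)² + (1)² + (-1)² + (-1)² + (1)² + (1)² + (1)² + (-1)² + (1)² + (1)² + (-1)² + (-1)² + (-1)² + (1)² + (-1)² = 1 + 1 + 1 + 1 + 1 + 1 + 1 + 1 + 1 + 1 + 1 + 1 + 1 + 1 + 1 + 1 = 16.
(H·H^T)[6][13] = Σ_j H[6][j]·H[13][j] = (-1)·(1) + (1)·(1) + (-1)·(-1) + (-1)·(1) + (-1)·(-1) + (-1)·(-1) + (1)·(1) + (-1)·(1) + (-1)·(-1) + (-1)·(1) + (1)·(-1) + (1)·(1) + (1)·(1) + (-1)·(1) + (-1)·(1) + (-1)·(-1) = -1 + 1 + 1 + -1 + 1 + 1 + 1 + -1 + 1 + -1 + -1 + 1 + 1 + -1 + -1 + 1 = 2.
Rows 6 and 13 are not orthogonal (dot product = 2 ≠ 0), so H is not a Hadamard matrix.

(11,11) entry = 16; (6,13) entry = 2.


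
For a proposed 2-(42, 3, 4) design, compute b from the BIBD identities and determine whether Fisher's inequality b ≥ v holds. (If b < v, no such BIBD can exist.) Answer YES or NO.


b = λv(v − 1)/(k(k − 1)) = 4·42·41/(3·2) = 6888/6 = 1148.
Compare with v = 42: b ≥ v, so Fisher's inequality holds.

YES


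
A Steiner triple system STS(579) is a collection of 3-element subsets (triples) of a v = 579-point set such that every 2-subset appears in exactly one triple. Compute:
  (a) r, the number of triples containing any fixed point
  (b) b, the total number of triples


An STS(v) is a 2-(v, 3, 1) BIBD: block size k = 3, λ = 1.
Replication: r(k − 1) = λ(v − 1) ⇒ r·2 = 579 − 1 = 578 ⇒ r = 289.
Block count: b = v(v − 1)/6 = 579·578/6 = 334662/6 = 55777.

r = 289, b = 55777.


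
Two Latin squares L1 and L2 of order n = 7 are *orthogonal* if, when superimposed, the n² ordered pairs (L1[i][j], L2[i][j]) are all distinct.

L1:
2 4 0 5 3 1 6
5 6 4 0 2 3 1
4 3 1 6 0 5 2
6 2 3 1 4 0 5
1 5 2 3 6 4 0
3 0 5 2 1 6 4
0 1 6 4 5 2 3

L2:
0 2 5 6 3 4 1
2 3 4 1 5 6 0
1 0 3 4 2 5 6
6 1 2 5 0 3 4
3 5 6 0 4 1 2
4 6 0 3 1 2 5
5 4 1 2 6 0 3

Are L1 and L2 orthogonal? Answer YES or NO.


Form the n² = 49 superimposed pairs (L1[i][j], L2[i][j]), row by row (rows and columns indexed from 0):
row 0: (2,0) (4,2) (0,5) (5,6) (3,3) (1,4) (6,1)
row 1: (5,2) (6,3) (4,4) (0,1) (2,5) (3,6) (1,0)
row 2: (4,1) (3,0) (1,3) (6,4) (0,2) (5,5) (2,6)
row 3: (6,6) (2,1) (3,2) (1,5) (4,0) (0,3) (5,4)
row 4: (1,3) (5,5) (2,6) (3,0) (6,4) (4,1) (0,2)
row 5: (3,4) (0,6) (5,0) (2,3) (1,1) (6,2) (4,5)
row 6: (0,5) (1,4) (6,1) (4,2) (5,6) (2,0) (3,3)
Orthogonality requires all 49 pairs distinct.
But the pair (1,3) repeats: cell (2,2) has L1 = 1, L2 = 3, and cell (4,0) has L1 = 1, L2 = 3.
A repeated pair means some other pair never occurs (only 35 distinct pairs out of 49), so the squares are not orthogonal.
Conclusion: NO.

NO


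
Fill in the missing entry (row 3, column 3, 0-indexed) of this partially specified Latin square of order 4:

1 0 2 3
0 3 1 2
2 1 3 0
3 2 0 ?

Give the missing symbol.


Row 3 contains symbols [0, 2, 3] — missing [1].
Column 3 contains symbols [0, 2, 3] — missing [1].
The missing symbol must appear in both missing sets; intersection = [1].
Therefore the hidden value is 1.

Missing value = 1.


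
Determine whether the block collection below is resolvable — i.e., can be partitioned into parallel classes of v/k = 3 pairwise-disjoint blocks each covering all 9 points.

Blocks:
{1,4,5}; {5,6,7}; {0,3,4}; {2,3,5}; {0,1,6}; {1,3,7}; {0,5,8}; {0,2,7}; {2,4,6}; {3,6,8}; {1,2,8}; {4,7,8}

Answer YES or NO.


v = 9, block size k = 3, number of blocks = 12.
For resolvability, blocks must partition into parallel classes of size v/k = 3.
Total blocks must therefore be a multiple of 3: 12 = 3·4 + 0 ⇒ divisible ✓.
Greedy packing gives 4 candidate class(es). Each should be a full parallel class (size 3, covers all 9 points).
  Class 1 (3 blocks): {1,4,5}; {0,2,7}; {3,6,8}. Points covered: [0, 1, 2, 3, 4, 5, 6, 7, 8].
  Class 2 (3 blocks): {5,6,7}; {0,3,4}; {1,2,8}. Points covered: [0, 1, 2, 3, 4, 5, 6, 7, 8].
  Class 3 (3 blocks): {2,3,5}; {0,1,6}; {4,7,8}. Points covered: [0, 1, 2, 3, 4, 5, 6, 7, 8].
  Class 4 (3 blocks): {1,3,7}; {0,5,8}; {2,4,6}. Points covered: [0, 1, 2, 3, 4, 5, 6, 7, 8].
All classes full (size 3)? YES. All classes cover every point? YES.
Resolvable? YES.

YES


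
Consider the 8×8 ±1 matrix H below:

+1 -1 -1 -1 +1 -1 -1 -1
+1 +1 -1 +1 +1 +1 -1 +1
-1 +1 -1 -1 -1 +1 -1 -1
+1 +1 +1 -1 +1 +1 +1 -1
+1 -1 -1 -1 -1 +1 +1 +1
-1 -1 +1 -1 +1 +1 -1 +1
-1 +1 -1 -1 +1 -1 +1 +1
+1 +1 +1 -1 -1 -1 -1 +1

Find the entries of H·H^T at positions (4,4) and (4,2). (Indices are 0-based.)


Row 2 of H: [-1, 1, -1, -1, -1, 1, -1, -1].
Row 4 of H: [1, -1, -1, -1, -1, 1, 1, 1].
(H·H^T)[4][4] = Σ_j H[4][j]·H[4][j] = (1)² + (-1)² + (-1)² + (-1)² + (-1)² + (1)² + (1)² + (1)² = 1 + 1 + 1 + 1 + 1 + 1 + 1 + 1 = 8.
(H·H^T)[4][2] = Σ_j H[4][j]·H[2][j] = (1)·(-1) + (-1)·(1) + (-1)·(-1) + (-1)·(-1) + (-1)·(-1) + (1)·(1) + (1)·(-1) + (1)·(-1) = -1 + -1 + 1 + 1 + 1 + 1 + -1 + -1 = 0.
So rows 4 and 2 are orthogonal; the diagonal entry equals n = 8.

(4,4) entry = 8; (4,2) entry = 0.


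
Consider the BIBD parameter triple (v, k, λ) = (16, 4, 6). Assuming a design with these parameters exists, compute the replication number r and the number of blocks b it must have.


Any 2-(v, k, λ) BIBD satisfies two necessary conditions:
  (i)  Each point sits in r blocks, and counting incidences through any fixed point gives r(k − 1) = λ(v − 1), so r = λ(v − 1)/(k − 1).
  (ii) Total incidences bk = vr, so b = vr/k.
Step 1: r = λ(v − 1)/(k − 1) = 6·(16 − 1)/(4 − 1) = 6·15/3 = 90/3 = 30.
Step 2: b = vr/k = 16·30/4 = 480/4 = 120.
Check integrality: r = 30 ∈ Z ✓, b = 120 ∈ Z ✓.
(These identities are necessary conditions: they determine r and b for any design with these parameters, but do not by themselves prove that one exists.)

r = 30, b = 120.


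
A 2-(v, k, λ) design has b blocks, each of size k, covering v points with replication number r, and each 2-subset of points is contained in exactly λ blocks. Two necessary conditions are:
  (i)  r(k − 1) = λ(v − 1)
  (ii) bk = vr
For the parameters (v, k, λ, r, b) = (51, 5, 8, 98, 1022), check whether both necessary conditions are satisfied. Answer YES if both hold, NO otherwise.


Condition (i): r(k − 1) = 98·4 = 392; λ(v − 1) = 8·50 = 400. Match? NO.
Condition (ii): bk = 1022·5 = 5110; vr = 51·98 = 4998. Match? NO.
Both conditions hold? NO.

NO


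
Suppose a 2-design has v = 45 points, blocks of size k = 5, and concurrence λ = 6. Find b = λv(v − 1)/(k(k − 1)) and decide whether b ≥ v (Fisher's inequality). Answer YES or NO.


b = λv(v − 1)/(k(k − 1)) = 6·45·44/(5·4) = 11880/20 = 594.
Compare with v = 45: b ≥ v, so Fisher's inequality holds.

YES


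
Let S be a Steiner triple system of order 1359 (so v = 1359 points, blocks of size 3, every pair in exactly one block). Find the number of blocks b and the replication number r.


An STS(v) is a 2-(v, 3, 1) BIBD: block size k = 3, λ = 1.
Replication: r(k − 1) = λ(v − 1) ⇒ r·2 = 1359 − 1 = 1358 ⇒ r = 679.
Block count: bk = vr ⇒ b·3 = 1359·679 = 922761 ⇒ b = 307587.

r = 679, b = 307587.


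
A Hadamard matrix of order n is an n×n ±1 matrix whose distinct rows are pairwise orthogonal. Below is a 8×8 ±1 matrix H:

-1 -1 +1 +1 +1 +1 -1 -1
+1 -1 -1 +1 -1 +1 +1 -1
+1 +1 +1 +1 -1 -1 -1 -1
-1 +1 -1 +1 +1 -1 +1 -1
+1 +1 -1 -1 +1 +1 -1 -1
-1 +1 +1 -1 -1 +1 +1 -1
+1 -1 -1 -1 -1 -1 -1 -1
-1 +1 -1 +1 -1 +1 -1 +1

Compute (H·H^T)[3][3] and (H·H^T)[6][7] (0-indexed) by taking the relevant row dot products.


Row 3 of H: [-1, 1, -1, 1, 1, -1, 1, -1].
Row 6 of H: [1, -1, -1, -1, -1, -1, -1, -1].
Row 7 of H: [-1, 1, -1, 1, -1, 1, -1, 1].
(H·H^T)[3][3] = Σ_j H[3][j]·H[3][j] = (-1)² + (1)² + (-1)² + (1)² + (1)² + (-1)² + (1)² + (-1)² = 1 + 1 + 1 + 1 + 1 + 1 + 1 + 1 = 8.
(H·H^T)[6][7] = Σ_j H[6][j]·H[7][j] = (1)·(-1) + (-1)·(1) + (-1)·(-1) + (-1)·(1) + (-1)·(-1) + (-1)·(1) + (-1)·(-1) + (-1)·(1) = -1 + -1 + 1 + -1 + 1 + -1 + 1 + -1 = -2.
Rows 6 and 7 are not orthogonal (dot product = -2 ≠ 0), so H is not a Hadamard matrix.

(3,3) entry = 8; (6,7) entry = -2.


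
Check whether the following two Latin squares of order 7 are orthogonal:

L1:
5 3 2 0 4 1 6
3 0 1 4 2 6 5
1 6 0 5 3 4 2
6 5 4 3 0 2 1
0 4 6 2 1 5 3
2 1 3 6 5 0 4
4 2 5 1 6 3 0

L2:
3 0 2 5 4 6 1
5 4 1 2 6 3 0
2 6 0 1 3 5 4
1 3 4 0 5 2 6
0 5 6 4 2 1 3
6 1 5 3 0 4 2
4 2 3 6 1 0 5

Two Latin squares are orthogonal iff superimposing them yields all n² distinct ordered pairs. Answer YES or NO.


Form the n² = 49 superimposed pairs (L1[i][j], L2[i][j]), row by row (rows and columns indexed from 0):
row 0: (5,3) (3,0) (2,2) (0,5) (4,4) (1,6) (6,1)
row 1: (3,5) (0,4) (1,1) (4,2) (2,6) (6,3) (5,0)
row 2: (1,2) (6,6) (0,0) (5,1) (3,3) (4,5) (2,4)
row 3: (6,1) (5,3) (4,4) (3,0) (0,5) (2,2) (1,6)
row 4: (0,0) (4,5) (6,6) (2,4) (1,2) (5,1) (3,3)
row 5: (2,6) (1,1) (3,5) (6,3) (5,0) (0,4) (4,2)
row 6: (4,4) (2,2) (5,3) (1,6) (6,1) (3,0) (0,5)
Orthogonality requires all 49 pairs distinct.
But the pair (6,1) repeats: cell (0,6) has L1 = 6, L2 = 1, and cell (3,0) has L1 = 6, L2 = 1.
A repeated pair means some other pair never occurs (only 21 distinct pairs out of 49), so the squares are not orthogonal.
Conclusion: NO.

NO
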